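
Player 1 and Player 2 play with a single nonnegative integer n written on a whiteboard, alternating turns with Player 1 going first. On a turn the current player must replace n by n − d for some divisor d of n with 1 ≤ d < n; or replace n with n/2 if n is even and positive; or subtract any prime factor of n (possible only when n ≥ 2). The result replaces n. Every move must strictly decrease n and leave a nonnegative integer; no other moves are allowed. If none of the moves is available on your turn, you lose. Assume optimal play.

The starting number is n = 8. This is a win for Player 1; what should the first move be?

Move to 4.

Build the W/L table. Terminal = L. A non-terminal position is W if it has a move to some L; otherwise it is L.
n=0: no move → L
n=1: no move → L
n=2: reaches L-position 0 → W
n=3: reaches L-position 0 → W
n=4: only reaches 2(W), 3(W), all W → L
n=5: reaches L-position 0 → W
n=6: reaches L-position 4 → W
n=7: reaches L-position 0 → W
n=8: reaches L-position 4 → W
From 8, the L positions reachable in one move are: 4.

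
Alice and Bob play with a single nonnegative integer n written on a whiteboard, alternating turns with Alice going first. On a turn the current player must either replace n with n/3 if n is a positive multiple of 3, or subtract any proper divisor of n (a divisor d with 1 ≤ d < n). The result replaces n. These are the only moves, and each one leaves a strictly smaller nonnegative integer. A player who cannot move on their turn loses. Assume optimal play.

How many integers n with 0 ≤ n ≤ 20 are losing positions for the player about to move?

Label each position W (a win for the player to move) or L (a loss). A position with no legal move is L; any other position is W exactly when some move reaches an L, and L when every move reaches a W.
n=0: no move → L
n=1: no move → L
n=2: reaches L-position 1 → W
n=3: reaches L-position 1 → W
n=4: only reaches 2(W), 3(W), all W → L
n=5: reaches L-position 4 → W
n=6: reaches L-position 4 → W
n=7: only reaches 6(W), which is W → L
n=8: reaches L-position 4 → W
n=9: only reaches 3(W), 6(W), 8(W), all W → L
n=10: reaches L-position 9 → W
n=11: only reaches 10(W), which is W → L
n=12: reaches L-position 4 → W
n=13: only reaches 12(W), which is W → L
n=14: reaches L-position 7 → W
n=15: only reaches 5(W), 10(W), 12(W), 14(W), all W → L
n=16: reaches L-position 15 → W
n=17: only reaches 16(W), which is W → L
n=18: reaches L-position 9 → W
n=19: only reaches 18(W), which is W → L
n=20: reaches L-position 15 → W
L entries with 0 ≤ n ≤ 20: n = 0, 1, 4, 7, 9, 11, 13, 15, 17, 19; that makes 10.

10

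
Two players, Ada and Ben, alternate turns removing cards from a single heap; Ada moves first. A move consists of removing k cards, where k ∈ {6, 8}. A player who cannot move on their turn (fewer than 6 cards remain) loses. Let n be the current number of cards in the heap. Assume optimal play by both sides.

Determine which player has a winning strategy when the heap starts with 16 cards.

Ben wins.

Compute win/loss labels from the base case upward. A position with no move is L. Any other position is W if it can reach an L in one move, else L.
n=0: no move → L
n=1: no move → L
n=2: no move → L
n=3: no move → L
n=4: no move → L
n=5: no move → L
n=6: can move to 0, which is L ⇒ W
n=7: can move to 1, which is L ⇒ W
n=8: can move to 2, which is L ⇒ W
n=9: can move to 3, which is L ⇒ W
n=10: can move to 4, which is L ⇒ W
n=11: can move to 5, which is L ⇒ W
n=12: can move to 4, which is L ⇒ W
n=13: can move to 5, which is L ⇒ W
n=14: moves to 8(W), 6(W); every one is W ⇒ L
n=15: moves to 9(W), 7(W); every one is W ⇒ L
n=16: moves to 10(W), 8(W); every one is W ⇒ L
The starting position 16 is L: whatever Ada does, the opponent receives a W position.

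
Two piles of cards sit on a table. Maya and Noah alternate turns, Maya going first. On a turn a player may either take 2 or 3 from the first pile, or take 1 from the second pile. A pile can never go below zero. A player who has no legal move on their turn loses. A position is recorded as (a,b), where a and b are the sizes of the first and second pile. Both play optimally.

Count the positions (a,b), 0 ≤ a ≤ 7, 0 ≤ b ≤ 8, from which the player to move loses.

32

Build the W/L table. Terminal = L. A non-terminal position is W if it has a move to some L; otherwise it is L.
Every move lowers a or b (never raises either), so fill the grid row by row in increasing a, and left to right within a row: each cell's successors are then already labelled.
      b=0  b=1  b=2  b=3  b=4  b=5  b=6  b=7  b=8
a=0:    L    W    L    W    L    W    L    W    L
a=1:    L    W    L    W    L    W    L    W    L
a=2:    W    L    W    L    W    L    W    L    W
a=3:    W    L    W    L    W    L    W    L    W
a=4:    W    W    W    W    W    W    W    W    W
a=5:    L    W    L    W    L    W    L    W    L
a=6:    L    W    L    W    L    W    L    W    L
a=7:    W    L    W    L    W    L    W    L    W
Cells with no legal move (terminal, hence L): (0,0), (1,0).
The remaining L cells, each justified by listing all of its moves:
(0,2): the only move is to (0,1)(W), a W ⇒ L
(0,4): the only move is to (0,3)(W), a W ⇒ L
(0,6): the only move is to (0,5)(W), a W ⇒ L
(0,8): the only move is to (0,7)(W), a W ⇒ L
(1,2): the only move is to (1,1)(W), a W ⇒ L
(1,4): the only move is to (1,3)(W), a W ⇒ L
(1,6): the only move is to (1,5)(W), a W ⇒ L
(1,8): the only move is to (1,7)(W), a W ⇒ L
(2,1): moves to (0,1)(W), (2,0)(W); every one is W ⇒ L
(2,3): moves to (0,3)(W), (2,2)(W); every one is W ⇒ L
(2,5): moves to (0,5)(W), (2,4)(W); every one is W ⇒ L
(2,7): moves to (0,7)(W), (2,6)(W); every one is W ⇒ L
(3,1): moves to (1,1)(W), (0,1)(W), (3,0)(W); every one is W ⇒ L
(3,3): moves to (1,3)(W), (0,3)(W), (3,2)(W); every one is W ⇒ L
(3,5): moves to (1,5)(W), (0,5)(W), (3,4)(W); every one is W ⇒ L
(3,7): moves to (1,7)(W), (0,7)(W), (3,6)(W); every one is W ⇒ L
(5,0): moves to (3,0)(W), (2,0)(W); every one is W ⇒ L
(5,2): moves to (3,2)(W), (2,2)(W), (5,1)(W); every one is W ⇒ L
(5,4): moves to (3,4)(W), (2,4)(W), (5,3)(W); every one is W ⇒ L
(5,6): moves to (3,6)(W), (2,6)(W), (5,5)(W); every one is W ⇒ L
(5,8): moves to (3,8)(W), (2,8)(W), (5,7)(W); every one is W ⇒ L
(6,0): moves to (4,0)(W), (3,0)(W); every one is W ⇒ L
(6,2): moves to (4,2)(W), (3,2)(W), (6,1)(W); every one is W ⇒ L
(6,4): moves to (4,4)(W), (3,4)(W), (6,3)(W); every one is W ⇒ L
(6,6): moves to (4,6)(W), (3,6)(W), (6,5)(W); every one is W ⇒ L
(6,8): moves to (4,8)(W), (3,8)(W), (6,7)(W); every one is W ⇒ L
(7,1): moves to (5,1)(W), (4,1)(W), (7,0)(W); every one is W ⇒ L
(7,3): moves to (5,3)(W), (4,3)(W), (7,2)(W); every one is W ⇒ L
(7,5): moves to (5,5)(W), (4,5)(W), (7,4)(W); every one is W ⇒ L
(7,7): moves to (5,7)(W), (4,7)(W), (7,6)(W); every one is W ⇒ L
Every other cell has at least one move into one of the L cells above, so it is W.
L cells per row: a=0: 5, a=1: 5, a=2: 4, a=3: 4, a=4: 0, a=5: 5, a=6: 5, a=7: 4; total 32.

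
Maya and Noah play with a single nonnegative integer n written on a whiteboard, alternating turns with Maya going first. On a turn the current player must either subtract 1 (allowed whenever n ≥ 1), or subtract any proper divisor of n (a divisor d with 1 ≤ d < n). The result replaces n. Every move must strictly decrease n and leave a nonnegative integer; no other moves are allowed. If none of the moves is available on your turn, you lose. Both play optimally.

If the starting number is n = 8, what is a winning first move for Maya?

Label each position W (a win for the player to move) or L (a loss). A position with no legal move is L; any other position is W exactly when some move reaches an L, and L when every move reaches a W.
n=0: no move → L
n=1: can move to 0, which is L ⇒ W
n=2: the only move is to 1(W), a W ⇒ L
n=3: can move to 2, which is L ⇒ W
n=4: can move to 2, which is L ⇒ W
n=5: the only move is to 4(W), a W ⇒ L
n=6: can move to 5, which is L ⇒ W
n=7: the only move is to 6(W), a W ⇒ L
n=8: can move to 7, which is L ⇒ W
From 8, the L positions reachable in one move are: 7.

Move to 7.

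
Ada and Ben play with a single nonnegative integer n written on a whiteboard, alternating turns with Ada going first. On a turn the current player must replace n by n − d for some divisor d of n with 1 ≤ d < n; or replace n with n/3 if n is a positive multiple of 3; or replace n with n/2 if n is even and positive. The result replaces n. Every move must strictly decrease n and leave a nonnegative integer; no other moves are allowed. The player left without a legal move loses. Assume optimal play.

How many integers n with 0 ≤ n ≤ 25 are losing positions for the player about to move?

12

Positions with no move are L. A position that does have a move is losing for the player to move precisely when every available move leads to a winning position for the opponent. Fill in the labels:
n=0: no move → L
n=1: no move → L
n=2: reaches L-position 1 → W
n=3: reaches L-position 1 → W
n=4: only reaches 2(W), 3(W), all W → L
n=5: reaches L-position 4 → W
n=6: reaches L-position 4 → W
n=7: only reaches 6(W), which is W → L
n=8: reaches L-position 4 → W
n=9: only reaches 3(W), 6(W), 8(W), all W → L
n=10: reaches L-position 9 → W
n=11: only reaches 10(W), which is W → L
n=12: reaches L-position 4 → W
n=13: only reaches 12(W), which is W → L
n=14: reaches L-position 7 → W
n=15: only reaches 5(W), 10(W), 12(W), 14(W), all W → L
n=16: reaches L-position 15 → W
n=17: only reaches 16(W), which is W → L
n=18: reaches L-position 9 → W
n=19: only reaches 18(W), which is W → L
n=20: reaches L-position 15 → W
n=21: reaches L-position 7 → W
n=22: reaches L-position 11 → W
n=23: only reaches 22(W), which is W → L
n=24: reaches L-position 23 → W
n=25: only reaches 20(W), 24(W), all W → L
L entries with 0 ≤ n ≤ 25: n = 0, 1, 4, 7, 9, 11, 13, 15, 17, 19, 23, 25; that makes 12.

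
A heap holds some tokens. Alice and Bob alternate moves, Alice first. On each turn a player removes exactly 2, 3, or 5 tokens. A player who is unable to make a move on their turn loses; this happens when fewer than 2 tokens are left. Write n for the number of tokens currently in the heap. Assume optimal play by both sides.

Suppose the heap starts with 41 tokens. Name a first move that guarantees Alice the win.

Remove 5, leaving 36.

Use the standard recursion: the mover loses at a terminal position; elsewhere, the mover wins exactly when some move hands the opponent an L position.
n=0: no move → L
n=1: no move → L
n=2: W (go to 0, an L position)
n=3: W (go to 1, an L position)
n=4: W (go to 1, an L position)
n=5: W (go to 0, an L position)
n=6: W (go to 1, an L position)
n=7: L (options 5(W), 4(W), 2(W) are all W)
n=8: L (options 6(W), 5(W), 3(W) are all W)
n=9: W (go to 7, an L position)
n=10: W (go to 8, an L position)
n=11: W (go to 8, an L position)
n=12: W (go to 7, an L position)
n=13: W (go to 8, an L position)
n=14: L (options 12(W), 11(W), 9(W) are all W)
n=15: L (options 13(W), 12(W), 10(W) are all W)
n=16: W (go to 14, an L position)
n=17: W (go to 15, an L position)
n=18: W (go to 15, an L position)
n=19: W (go to 14, an L position)
n=20: W (go to 15, an L position)
n=21: L (options 19(W), 18(W), 16(W) are all W)
n=22: L (options 20(W), 19(W), 17(W) are all W)
n=23: W (go to 21, an L position)
n=24: W (go to 22, an L position)
n=25: W (go to 22, an L position)
n=26: W (go to 21, an L position)
n=27: W (go to 22, an L position)
n=28: L (options 26(W), 25(W), 23(W) are all W)
n=29: L (options 27(W), 26(W), 24(W) are all W)
n=30: W (go to 28, an L position)
n=31: W (go to 29, an L position)
n=32: W (go to 29, an L position)
n=33: W (go to 28, an L position)
n=34: W (go to 29, an L position)
n=35: L (options 33(W), 32(W), 30(W) are all W)
n=36: L (options 34(W), 33(W), 31(W) are all W)
n=37: W (go to 35, an L position)
n=38: W (go to 36, an L position)
n=39: W (go to 36, an L position)
n=40: W (go to 35, an L position)
n=41: W (go to 36, an L position)
From 41, the L positions reachable in one move are: 36.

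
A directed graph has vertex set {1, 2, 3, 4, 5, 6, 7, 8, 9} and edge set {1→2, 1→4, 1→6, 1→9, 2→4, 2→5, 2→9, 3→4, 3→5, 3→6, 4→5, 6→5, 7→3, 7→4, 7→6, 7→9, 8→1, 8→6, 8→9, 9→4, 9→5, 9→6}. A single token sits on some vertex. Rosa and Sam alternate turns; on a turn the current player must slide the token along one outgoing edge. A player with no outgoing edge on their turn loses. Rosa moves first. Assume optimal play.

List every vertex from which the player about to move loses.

1, 5, 7

Use the standard recursion: the mover loses at a terminal position; elsewhere, the mover wins exactly when some move hands the opponent an L position.
Every edge goes from a vertex to one that appears earlier in the order 5, 6, 4, 9, 2, 1, 8, 3, 7, so processing vertices in that order labels each vertex after all of its successors.
5: no outgoing edge → L
6: reaches L-position 5 → W
4: reaches L-position 5 → W
9: reaches L-position 5 → W
2: reaches L-position 5 → W
1: only reaches 2(W), 9(W), 4(W), 6(W), all W → L
8: reaches L-position 1 → W
3: reaches L-position 5 → W
7: only reaches 3(W), 9(W), 4(W), 6(W), all W → L
Reading off the rows marked L gives the requested list; there are 3 such vertices.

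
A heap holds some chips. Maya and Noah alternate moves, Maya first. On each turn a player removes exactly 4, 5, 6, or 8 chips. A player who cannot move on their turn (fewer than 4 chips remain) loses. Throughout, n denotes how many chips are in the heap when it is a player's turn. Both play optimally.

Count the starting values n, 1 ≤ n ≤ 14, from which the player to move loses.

6

Work bottom-up. With no move the player to move loses. Otherwise the position is W if at least one move leads to an L position for the opponent, and L if every move leads to a W.
n=0: no move → L
n=1: no move → L
n=2: no move → L
n=3: no move → L
n=4: →0(L), so W
n=5: →1(L), so W
n=6: →2(L), so W
n=7: →3(L), so W
n=8: →3(L), so W
n=9: →3(L), so W
n=10: →2(L), so W
n=11: →3(L), so W
n=12: →8(W), 7(W), 6(W), 4(W) — all W, so L
n=13: →9(W), 8(W), 7(W), 5(W) — all W, so L
n=14: →10(W), 9(W), 8(W), 6(W) — all W, so L
L entries with 1 ≤ n ≤ 14 (n=0 is outside the asked range and is not counted): n = 1, 2, 3, 12, 13, 14; that makes 6.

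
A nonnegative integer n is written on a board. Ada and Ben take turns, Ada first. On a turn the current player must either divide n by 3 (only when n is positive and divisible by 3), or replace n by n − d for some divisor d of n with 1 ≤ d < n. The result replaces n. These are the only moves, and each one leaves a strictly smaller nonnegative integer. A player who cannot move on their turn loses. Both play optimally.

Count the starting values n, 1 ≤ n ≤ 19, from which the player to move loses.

Work bottom-up. With no move the player to move loses. Otherwise the position is W if at least one move leads to an L position for the opponent, and L if every move leads to a W.
n=0: no move → L
n=1: no move → L
n=2: →1(L), so W
n=3: →1(L), so W
n=4: →2(W), 3(W) — all W, so L
n=5: →4(L), so W
n=6: →4(L), so W
n=7: →6(W) only, which is W, so L
n=8: →4(L), so W
n=9: →3(W), 6(W), 8(W) — all W, so L
n=10: →9(L), so W
n=11: →10(W) only, which is W, so L
n=12: →4(L), so W
n=13: →12(W) only, which is W, so L
n=14: →7(L), so W
n=15: →5(W), 10(W), 12(W), 14(W) — all W, so L
n=16: →15(L), so W
n=17: →16(W) only, which is W, so L
n=18: →9(L), so W
n=19: →18(W) only, which is W, so L
L entries with 1 ≤ n ≤ 19 (n=0 is outside the asked range and is not counted): n = 1, 4, 7, 9, 11, 13, 15, 17, 19; that makes 9.

9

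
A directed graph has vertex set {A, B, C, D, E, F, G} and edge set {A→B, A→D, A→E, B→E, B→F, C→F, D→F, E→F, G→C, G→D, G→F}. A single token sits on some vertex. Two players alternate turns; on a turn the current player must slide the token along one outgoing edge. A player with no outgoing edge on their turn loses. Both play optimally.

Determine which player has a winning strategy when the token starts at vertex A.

The second player wins.

Build the W/L table. Terminal = L. A non-terminal position is W if it has a move to some L; otherwise it is L.
Every edge goes from a vertex to one that appears earlier in the order F, E, D, B, C, A, G, so processing vertices in that order labels each vertex after all of its successors.
F: no outgoing edge → L
E: W (go to F, an L position)
D: W (go to F, an L position)
B: W (go to F, an L position)
C: W (go to F, an L position)
A: L (options B(W), D(W), E(W) are all W)
G: W (go to F, an L position)
The starting position A is L: whatever the player to move does, the opponent receives a W position.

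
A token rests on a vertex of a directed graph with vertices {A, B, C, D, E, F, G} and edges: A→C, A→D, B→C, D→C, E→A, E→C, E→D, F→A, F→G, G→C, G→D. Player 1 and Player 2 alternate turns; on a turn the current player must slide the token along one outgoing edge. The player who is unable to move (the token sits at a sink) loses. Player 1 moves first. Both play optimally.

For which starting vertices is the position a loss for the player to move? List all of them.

C, F

Classify positions by backward induction: terminal positions (no move available) are L. From any other position, the mover wins iff some move reaches an L.
Every edge goes from a vertex to one that appears earlier in the order C, D, A, G, F, B, E, so processing vertices in that order labels each vertex after all of its successors.
C: no outgoing edge → L
D: reaches L-position C → W
A: reaches L-position C → W
G: reaches L-position C → W
F: only reaches G(W), A(W), all W → L
B: reaches L-position C → W
E: reaches L-position C → W
Reading off the rows marked L gives the requested list; there are 2 such vertices.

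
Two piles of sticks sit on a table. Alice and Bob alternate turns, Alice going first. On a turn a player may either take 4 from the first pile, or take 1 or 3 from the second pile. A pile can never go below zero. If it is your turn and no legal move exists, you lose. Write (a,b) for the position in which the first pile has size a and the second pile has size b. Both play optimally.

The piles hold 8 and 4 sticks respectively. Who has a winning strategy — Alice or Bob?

Label each position W (a win for the player to move) or L (a loss). A position with no legal move is L; any other position is W exactly when some move reaches an L, and L when every move reaches a W.
No move ever increases a pile, so every position that can arise here has a ≤ 8 and b ≤ 4; it is enough to label the cells with 0 ≤ a ≤ 8 and 0 ≤ b ≤ 4.
Every move lowers a or b (never raises either), so fill the grid row by row in increasing a, and left to right within a row: each cell's successors are then already labelled.
      b=0  b=1  b=2  b=3  b=4
a=0:    L    W    L    W    L
a=1:    L    W    L    W    L
a=2:    L    W    L    W    L
a=3:    L    W    L    W    L
a=4:    W    L    W    L    W
a=5:    W    L    W    L    W
a=6:    W    L    W    L    W
a=7:    W    L    W    L    W
a=8:    L    W    L    W    L
Cells with no legal move (terminal, hence L): (0,0), (1,0), (2,0), (3,0).
The remaining L cells, each justified by listing all of its moves:
(0,2): only reaches (0,1)(W), which is W → L
(0,4): only reaches (0,3)(W), (0,1)(W), all W → L
(1,2): only reaches (1,1)(W), which is W → L
(1,4): only reaches (1,3)(W), (1,1)(W), all W → L
(2,2): only reaches (2,1)(W), which is W → L
(2,4): only reaches (2,3)(W), (2,1)(W), all W → L
(3,2): only reaches (3,1)(W), which is W → L
(3,4): only reaches (3,3)(W), (3,1)(W), all W → L
(4,1): only reaches (0,1)(W), (4,0)(W), all W → L
(4,3): only reaches (0,3)(W), (4,2)(W), (4,0)(W), all W → L
(5,1): only reaches (1,1)(W), (5,0)(W), all W → L
(5,3): only reaches (1,3)(W), (5,2)(W), (5,0)(W), all W → L
(6,1): only reaches (2,1)(W), (6,0)(W), all W → L
(6,3): only reaches (2,3)(W), (6,2)(W), (6,0)(W), all W → L
(7,1): only reaches (3,1)(W), (7,0)(W), all W → L
(7,3): only reaches (3,3)(W), (7,2)(W), (7,0)(W), all W → L
(8,0): only reaches (4,0)(W), which is W → L
(8,2): only reaches (4,2)(W), (8,1)(W), all W → L
(8,4): only reaches (4,4)(W), (8,3)(W), (8,1)(W), all W → L
Every other cell has at least one move into one of the L cells above, so it is W.
Every move from (8,4) reaches a W position, so the mover loses.

Bob wins.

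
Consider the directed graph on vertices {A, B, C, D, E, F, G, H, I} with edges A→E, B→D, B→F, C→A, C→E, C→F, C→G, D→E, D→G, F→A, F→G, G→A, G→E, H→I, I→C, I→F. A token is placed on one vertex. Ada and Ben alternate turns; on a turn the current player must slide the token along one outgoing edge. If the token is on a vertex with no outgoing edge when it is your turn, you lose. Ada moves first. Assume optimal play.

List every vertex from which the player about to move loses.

Positions with no move are L. A position that does have a move is losing for the player to move precisely when every available move leads to a winning position for the opponent. Fill in the labels:
Every edge goes from a vertex to one that appears earlier in the order E, A, G, F, C, I, H, D, B, so processing vertices in that order labels each vertex after all of its successors.
E: no outgoing edge → L
A: reaches L-position E → W
G: reaches L-position E → W
F: only reaches G(W), A(W), all W → L
C: reaches L-position F → W
I: reaches L-position F → W
H: only reaches I(W), which is W → L
D: reaches L-position E → W
B: reaches L-position F → W
The losing starting vertices are exactly the entries labelled L in this table (3 of them).

E, F, H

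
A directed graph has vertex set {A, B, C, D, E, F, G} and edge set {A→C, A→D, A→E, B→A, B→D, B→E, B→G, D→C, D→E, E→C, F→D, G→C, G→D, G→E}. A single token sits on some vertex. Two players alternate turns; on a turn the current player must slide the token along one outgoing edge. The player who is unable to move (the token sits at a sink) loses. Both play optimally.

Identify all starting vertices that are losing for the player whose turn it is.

B, C, F

Use the standard recursion: the mover loses at a terminal position; elsewhere, the mover wins exactly when some move hands the opponent an L position.
Every edge goes from a vertex to one that appears earlier in the order C, E, D, A, F, G, B, so processing vertices in that order labels each vertex after all of its successors.
C: no outgoing edge → L
E: reaches L-position C → W
D: reaches L-position C → W
A: reaches L-position C → W
F: only reaches D(W), which is W → L
G: reaches L-position C → W
B: only reaches G(W), A(W), D(W), E(W), all W → L
Reading off the rows marked L gives the requested list; there are 3 such vertices.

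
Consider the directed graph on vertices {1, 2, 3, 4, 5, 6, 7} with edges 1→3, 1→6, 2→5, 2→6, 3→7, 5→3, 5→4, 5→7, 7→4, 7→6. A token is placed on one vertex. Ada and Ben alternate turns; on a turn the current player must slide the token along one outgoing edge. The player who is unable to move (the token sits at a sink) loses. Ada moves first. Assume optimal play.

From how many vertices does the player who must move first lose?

Label each position W (a win for the player to move) or L (a loss). A position with no legal move is L; any other position is W exactly when some move reaches an L, and L when every move reaches a W.
Every edge goes from a vertex to one that appears earlier in the order 4, 6, 7, 3, 1, 5, 2, so processing vertices in that order labels each vertex after all of its successors.
4: no outgoing edge → L
6: no outgoing edge → L
7: W (go to 6, an L position)
3: L (sole option 7(W) is W)
1: W (go to 3, an L position)
5: W (go to 3, an L position)
2: W (go to 6, an L position)
The L vertices are 3, 4, 6; that is 3 in all.

3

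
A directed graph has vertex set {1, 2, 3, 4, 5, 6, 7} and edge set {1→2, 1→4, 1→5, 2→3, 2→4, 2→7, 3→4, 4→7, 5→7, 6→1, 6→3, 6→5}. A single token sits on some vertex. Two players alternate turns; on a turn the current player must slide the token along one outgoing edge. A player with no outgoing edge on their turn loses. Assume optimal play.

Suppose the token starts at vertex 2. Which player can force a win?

Build the W/L table. Terminal = L. A non-terminal position is W if it has a move to some L; otherwise it is L.
Every edge goes from a vertex to one that appears earlier in the order 7, 4, 3, 5, 2, 1, 6, so processing vertices in that order labels each vertex after all of its successors.
7: no outgoing edge → L
4: W (go to 7, an L position)
3: L (sole option 4(W) is W)
5: W (go to 7, an L position)
2: W (go to 3, an L position)
1: L (options 2(W), 5(W), 4(W) are all W)
6: W (go to 1, an L position)
From 2 the player to move can move to 3, reaching an L position.

The first player wins.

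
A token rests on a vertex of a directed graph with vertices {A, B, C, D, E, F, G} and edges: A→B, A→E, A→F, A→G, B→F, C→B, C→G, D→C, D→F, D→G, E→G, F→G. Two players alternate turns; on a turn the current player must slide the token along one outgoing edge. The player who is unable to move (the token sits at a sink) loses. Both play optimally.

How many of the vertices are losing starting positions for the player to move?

Work bottom-up. With no move the player to move loses. Otherwise the position is W if at least one move leads to an L position for the opponent, and L if every move leads to a W.
Every edge goes from a vertex to one that appears earlier in the order G, F, E, B, C, A, D, so processing vertices in that order labels each vertex after all of its successors.
G: no outgoing edge → L
F: →G(L), so W
E: →G(L), so W
B: →F(W) only, which is W, so L
C: →B(L), so W
A: →B(L), so W
D: →G(L), so W
The L vertices are B, G; that is 2 in all.

2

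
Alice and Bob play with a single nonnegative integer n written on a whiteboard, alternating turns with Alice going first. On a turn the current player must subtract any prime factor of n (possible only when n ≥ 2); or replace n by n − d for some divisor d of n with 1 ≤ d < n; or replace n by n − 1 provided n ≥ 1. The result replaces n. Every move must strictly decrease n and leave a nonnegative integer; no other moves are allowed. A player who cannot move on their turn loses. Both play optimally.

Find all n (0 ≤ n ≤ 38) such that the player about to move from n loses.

0, 4, 9, 14, 20, 26, 32, 35, 38

Positions with no move are L. A position that does have a move is losing for the player to move precisely when every available move leads to a winning position for the opponent. Fill in the labels:
n=0: no move → L
n=1: →0(L), so W
n=2: →0(L), so W
n=3: →0(L), so W
n=4: →2(W), 3(W) — all W, so L
n=5: →0(L), so W
n=6: →4(L), so W
n=7: →0(L), so W
n=8: →4(L), so W
n=9: →6(W), 8(W) — all W, so L
n=10: →9(L), so W
n=11: →0(L), so W
n=12: →9(L), so W
n=13: →0(L), so W
n=14: →7(W), 12(W), 13(W) — all W, so L
n=15: →14(L), so W
n=16: →14(L), so W
n=17: →0(L), so W
n=18: →9(L), so W
n=19: →0(L), so W
n=20: →10(W), 15(W), 16(W), 18(W), 19(W) — all W, so L
n=21: →14(L), so W
n=22: →20(L), so W
n=23: →0(L), so W
n=24: →20(L), so W
n=25: →20(L), so W
n=26: →13(W), 24(W), 25(W) — all W, so L
n=27: →26(L), so W
n=28: →14(L), so W
n=29: →0(L), so W
n=30: →20(L), so W
n=31: →0(L), so W
n=32: →16(W), 24(W), 28(W), 30(W), 31(W) — all W, so L
n=33: →32(L), so W
n=34: →32(L), so W
n=35: →28(W), 30(W), 34(W) — all W, so L
n=36: →32(L), so W
n=37: →0(L), so W
n=38: →19(W), 36(W), 37(W) — all W, so L
The losing starting values of n are exactly the entries labelled L in this table (9 of them).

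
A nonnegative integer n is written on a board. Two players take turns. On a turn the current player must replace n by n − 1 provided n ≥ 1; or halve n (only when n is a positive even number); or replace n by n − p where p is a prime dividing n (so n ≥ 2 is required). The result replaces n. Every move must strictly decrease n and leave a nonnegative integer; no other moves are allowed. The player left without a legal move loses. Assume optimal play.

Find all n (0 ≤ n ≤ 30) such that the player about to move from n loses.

Use the standard recursion: the mover loses at a terminal position; elsewhere, the mover wins exactly when some move hands the opponent an L position.
n=0: no move → L
n=1: reaches L-position 0 → W
n=2: reaches L-position 0 → W
n=3: reaches L-position 0 → W
n=4: only reaches 2(W), 3(W), all W → L
n=5: reaches L-position 0 → W
n=6: reaches L-position 4 → W
n=7: reaches L-position 0 → W
n=8: reaches L-position 4 → W
n=9: only reaches 6(W), 8(W), all W → L
n=10: reaches L-position 9 → W
n=11: reaches L-position 0 → W
n=12: reaches L-position 9 → W
n=13: reaches L-position 0 → W
n=14: only reaches 7(W), 12(W), 13(W), all W → L
n=15: reaches L-position 14 → W
n=16: reaches L-position 14 → W
n=17: reaches L-position 0 → W
n=18: reaches L-position 9 → W
n=19: reaches L-position 0 → W
n=20: only reaches 10(W), 15(W), 18(W), 19(W), all W → L
n=21: reaches L-position 14 → W
n=22: reaches L-position 20 → W
n=23: reaches L-position 0 → W
n=24: only reaches 12(W), 21(W), 22(W), 23(W), all W → L
n=25: reaches L-position 20 → W
n=26: reaches L-position 24 → W
n=27: reaches L-position 24 → W
n=28: reaches L-position 14 → W
n=29: reaches L-position 0 → W
n=30: only reaches 15(W), 25(W), 27(W), 28(W), 29(W), all W → L
The losing starting values of n are exactly the entries labelled L in this table (7 of them).

0, 4, 9, 14, 20, 24, 30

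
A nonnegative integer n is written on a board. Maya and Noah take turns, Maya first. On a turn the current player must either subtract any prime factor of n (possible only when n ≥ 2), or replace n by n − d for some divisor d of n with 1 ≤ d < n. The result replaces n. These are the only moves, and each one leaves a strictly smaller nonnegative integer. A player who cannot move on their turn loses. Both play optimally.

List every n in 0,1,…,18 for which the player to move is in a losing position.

Classify positions by backward induction: terminal positions (no move available) are L. From any other position, the mover wins iff some move reaches an L.
n=0: no move → L
n=1: no move → L
n=2: reaches L-position 0 → W
n=3: reaches L-position 0 → W
n=4: only reaches 2(W), 3(W), all W → L
n=5: reaches L-position 0 → W
n=6: reaches L-position 4 → W
n=7: reaches L-position 0 → W
n=8: reaches L-position 4 → W
n=9: only reaches 6(W), 8(W), all W → L
n=10: reaches L-position 9 → W
n=11: reaches L-position 0 → W
n=12: reaches L-position 9 → W
n=13: reaches L-position 0 → W
n=14: only reaches 7(W), 12(W), 13(W), all W → L
n=15: reaches L-position 14 → W
n=16: reaches L-position 14 → W
n=17: reaches L-position 0 → W
n=18: reaches L-position 9 → W
The losing starting values of n are exactly the entries labelled L in this table (5 of them).

0, 1, 4, 9, 14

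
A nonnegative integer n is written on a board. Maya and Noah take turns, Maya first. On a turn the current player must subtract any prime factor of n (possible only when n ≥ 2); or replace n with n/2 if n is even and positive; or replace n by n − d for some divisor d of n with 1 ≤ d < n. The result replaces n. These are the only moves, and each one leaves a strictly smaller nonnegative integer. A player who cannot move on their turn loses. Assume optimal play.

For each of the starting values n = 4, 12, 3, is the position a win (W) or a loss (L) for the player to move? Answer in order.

4: L, 12: W, 3: W

Label each position W (a win for the player to move) or L (a loss). A position with no legal move is L; any other position is W exactly when some move reaches an L, and L when every move reaches a W.
n=0: no move → L
n=1: no move → L
n=2: can move to 0, which is L ⇒ W
n=3: can move to 0, which is L ⇒ W
n=4: moves to 2(W), 3(W); every one is W ⇒ L
n=5: can move to 0, which is L ⇒ W
n=6: can move to 4, which is L ⇒ W
n=7: can move to 0, which is L ⇒ W
n=8: can move to 4, which is L ⇒ W
n=9: moves to 6(W), 8(W); every one is W ⇒ L
n=10: can move to 9, which is L ⇒ W
n=11: can move to 0, which is L ⇒ W
n=12: can move to 9, which is L ⇒ W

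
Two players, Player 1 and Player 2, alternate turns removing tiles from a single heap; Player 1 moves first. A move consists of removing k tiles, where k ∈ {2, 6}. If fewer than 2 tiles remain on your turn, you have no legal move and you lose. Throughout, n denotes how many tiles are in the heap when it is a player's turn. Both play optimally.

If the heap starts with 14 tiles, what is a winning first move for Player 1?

Positions with no move are L. A position that does have a move is losing for the player to move precisely when every available move leads to a winning position for the opponent. Fill in the labels:
n=0: no move → L
n=1: no move → L
n=2: reaches L-position 0 → W
n=3: reaches L-position 1 → W
n=4: only reaches 2(W), which is W → L
n=5: only reaches 3(W), which is W → L
n=6: reaches L-position 4 → W
n=7: reaches L-position 5 → W
n=8: only reaches 6(W), 2(W), all W → L
n=9: only reaches 7(W), 3(W), all W → L
n=10: reaches L-position 8 → W
n=11: reaches L-position 9 → W
n=12: only reaches 10(W), 6(W), all W → L
n=13: only reaches 11(W), 7(W), all W → L
n=14: reaches L-position 12 → W
From 14, the L positions reachable in one move are: 12, 8. Any move reaching one of these is winning.

Remove 2, leaving 12.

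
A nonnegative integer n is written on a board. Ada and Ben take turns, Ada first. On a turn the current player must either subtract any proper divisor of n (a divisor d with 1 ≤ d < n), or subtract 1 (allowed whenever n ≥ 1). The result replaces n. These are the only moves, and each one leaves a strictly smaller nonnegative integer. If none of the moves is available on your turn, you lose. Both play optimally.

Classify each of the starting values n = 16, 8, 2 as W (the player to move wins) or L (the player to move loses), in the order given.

16: W, 8: W, 2: L

Compute win/loss labels from the base case upward. A position with no move is L. Any other position is W if it can reach an L in one move, else L.
n=0: no move → L
n=1: →0(L), so W
n=2: →1(W) only, which is W, so L
n=3: →2(L), so W
n=4: →2(L), so W
n=5: →4(W) only, which is W, so L
n=6: →5(L), so W
n=7: →6(W) only, which is W, so L
n=8: →7(L), so W
n=9: →6(W), 8(W) — all W, so L
n=10: →5(L), so W
n=11: →10(W) only, which is W, so L
n=12: →9(L), so W
n=13: →12(W) only, which is W, so L
n=14: →7(L), so W
n=15: →10(W), 12(W), 14(W) — all W, so L
n=16: →15(L), so W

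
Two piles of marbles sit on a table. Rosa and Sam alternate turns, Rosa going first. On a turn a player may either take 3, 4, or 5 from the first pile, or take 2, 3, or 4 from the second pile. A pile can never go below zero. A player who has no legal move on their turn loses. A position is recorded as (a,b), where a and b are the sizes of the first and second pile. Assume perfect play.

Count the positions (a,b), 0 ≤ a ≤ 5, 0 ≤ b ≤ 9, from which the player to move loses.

24

Build the W/L table. Terminal = L. A non-terminal position is W if it has a move to some L; otherwise it is L.
Every move lowers a or b (never raises either), so fill the grid row by row in increasing a, and left to right within a row: each cell's successors are then already labelled.
      b=0  b=1  b=2  b=3  b=4  b=5  b=6  b=7  b=8  b=9
a=0:    L    L    W    W    W    W    L    L    W    W
a=1:    L    L    W    W    W    W    L    L    W    W
a=2:    L    L    W    W    W    W    L    L    W    W
a=3:    W    W    L    L    W    W    W    W    L    L
a=4:    W    W    L    L    W    W    W    W    L    L
a=5:    W    W    L    L    W    W    W    W    L    L
Cells with no legal move (terminal, hence L): (0,0), (0,1), (1,0), (1,1), (2,0), (2,1).
The remaining L cells, each justified by listing all of its moves:
(0,6): only reaches (0,4)(W), (0,3)(W), (0,2)(W), all W → L
(0,7): only reaches (0,5)(W), (0,4)(W), (0,3)(W), all W → L
(1,6): only reaches (1,4)(W), (1,3)(W), (1,2)(W), all W → L
(1,7): only reaches (1,5)(W), (1,4)(W), (1,3)(W), all W → L
(2,6): only reaches (2,4)(W), (2,3)(W), (2,2)(W), all W → L
(2,7): only reaches (2,5)(W), (2,4)(W), (2,3)(W), all W → L
(3,2): only reaches (0,2)(W), (3,0)(W), all W → L
(3,3): only reaches (0,3)(W), (3,1)(W), (3,0)(W), all W → L
(3,8): only reaches (0,8)(W), (3,6)(W), (3,5)(W), (3,4)(W), all W → L
(3,9): only reaches (0,9)(W), (3,7)(W), (3,6)(W), (3,5)(W), all W → L
(4,2): only reaches (1,2)(W), (0,2)(W), (4,0)(W), all W → L
(4,3): only reaches (1,3)(W), (0,3)(W), (4,1)(W), (4,0)(W), all W → L
(4,8): only reaches (1,8)(W), (0,8)(W), (4,6)(W), (4,5)(W), (4,4)(W), all W → L
(4,9): only reaches (1,9)(W), (0,9)(W), (4,7)(W), (4,6)(W), (4,5)(W), all W → L
(5,2): only reaches (2,2)(W), (1,2)(W), (0,2)(W), (5,0)(W), all W → L
(5,3): only reaches (2,3)(W), (1,3)(W), (0,3)(W), (5,1)(W), (5,0)(W), all W → L
(5,8): only reaches (2,8)(W), (1,8)(W), (0,8)(W), (5,6)(W), (5,5)(W), (5,4)(W), all W → L
(5,9): only reaches (2,9)(W), (1,9)(W), (0,9)(W), (5,7)(W), (5,6)(W), (5,5)(W), all W → L
Every other cell has at least one move into one of the L cells above, so it is W.
L cells per row: a=0: 4, a=1: 4, a=2: 4, a=3: 4, a=4: 4, a=5: 4; total 24.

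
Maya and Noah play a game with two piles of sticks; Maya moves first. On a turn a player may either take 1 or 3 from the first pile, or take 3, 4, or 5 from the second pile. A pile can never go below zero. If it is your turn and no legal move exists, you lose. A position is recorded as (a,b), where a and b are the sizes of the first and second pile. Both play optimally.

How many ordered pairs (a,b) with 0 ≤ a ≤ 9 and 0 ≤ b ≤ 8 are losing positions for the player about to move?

Use the standard recursion: the mover loses at a terminal position; elsewhere, the mover wins exactly when some move hands the opponent an L position.
Every move lowers a or b (never raises either), so fill the grid row by row in increasing a, and left to right within a row: each cell's successors are then already labelled.
      b=0  b=1  b=2  b=3  b=4  b=5  b=6  b=7  b=8
a=0:    L    L    L    W    W    W    W    W    L
a=1:    W    W    W    L    L    L    W    W    W
a=2:    L    L    L    W    W    W    W    W    L
a=3:    W    W    W    L    L    L    W    W    W
a=4:    L    L    L    W    W    W    W    W    L
a=5:    W    W    W    L    L    L    W    W    W
a=6:    L    L    L    W    W    W    W    W    L
a=7:    W    W    W    L    L    L    W    W    W
a=8:    L    L    L    W    W    W    W    W    L
a=9:    W    W    W    L    L    L    W    W    W
Cells with no legal move (terminal, hence L): (0,0), (0,1), (0,2).
The remaining L cells, each justified by listing all of its moves:
(0,8): only reaches (0,5)(W), (0,4)(W), (0,3)(W), all W → L
(1,3): only reaches (0,3)(W), (1,0)(W), all W → L
(1,4): only reaches (0,4)(W), (1,1)(W), (1,0)(W), all W → L
(1,5): only reaches (0,5)(W), (1,2)(W), (1,1)(W), (1,0)(W), all W → L
(2,0): only reaches (1,0)(W), which is W → L
(2,1): only reaches (1,1)(W), which is W → L
(2,2): only reaches (1,2)(W), which is W → L
(2,8): only reaches (1,8)(W), (2,5)(W), (2,4)(W), (2,3)(W), all W → L
(3,3): only reaches (2,3)(W), (0,3)(W), (3,0)(W), all W → L
(3,4): only reaches (2,4)(W), (0,4)(W), (3,1)(W), (3,0)(W), all W → L
(3,5): only reaches (2,5)(W), (0,5)(W), (3,2)(W), (3,1)(W), (3,0)(W), all W → L
(4,0): only reaches (3,0)(W), (1,0)(W), all W → L
(4,1): only reaches (3,1)(W), (1,1)(W), all W → L
(4,2): only reaches (3,2)(W), (1,2)(W), all W → L
(4,8): only reaches (3,8)(W), (1,8)(W), (4,5)(W), (4,4)(W), (4,3)(W), all W → L
(5,3): only reaches (4,3)(W), (2,3)(W), (5,0)(W), all W → L
(5,4): only reaches (4,4)(W), (2,4)(W), (5,1)(W), (5,0)(W), all W → L
(5,5): only reaches (4,5)(W), (2,5)(W), (5,2)(W), (5,1)(W), (5,0)(W), all W → L
(6,0): only reaches (5,0)(W), (3,0)(W), all W → L
(6,1): only reaches (5,1)(W), (3,1)(W), all W → L
(6,2): only reaches (5,2)(W), (3,2)(W), all W → L
(6,8): only reaches (5,8)(W), (3,8)(W), (6,5)(W), (6,4)(W), (6,3)(W), all W → L
(7,3): only reaches (6,3)(W), (4,3)(W), (7,0)(W), all W → L
(7,4): only reaches (6,4)(W), (4,4)(W), (7,1)(W), (7,0)(W), all W → L
(7,5): only reaches (6,5)(W), (4,5)(W), (7,2)(W), (7,1)(W), (7,0)(W), all W → L
(8,0): only reaches (7,0)(W), (5,0)(W), all W → L
(8,1): only reaches (7,1)(W), (5,1)(W), all W → L
(8,2): only reaches (7,2)(W), (5,2)(W), all W → L
(8,8): only reaches (7,8)(W), (5,8)(W), (8,5)(W), (8,4)(W), (8,3)(W), all W → L
(9,3): only reaches (8,3)(W), (6,3)(W), (9,0)(W), all W → L
(9,4): only reaches (8,4)(W), (6,4)(W), (9,1)(W), (9,0)(W), all W → L
(9,5): only reaches (8,5)(W), (6,5)(W), (9,2)(W), (9,1)(W), (9,0)(W), all W → L
Every other cell has at least one move into one of the L cells above, so it is W.
L cells per row: a=0: 4, a=1: 3, a=2: 4, a=3: 3, a=4: 4, a=5: 3, a=6: 4, a=7: 3, a=8: 4, a=9: 3; total 35.

35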